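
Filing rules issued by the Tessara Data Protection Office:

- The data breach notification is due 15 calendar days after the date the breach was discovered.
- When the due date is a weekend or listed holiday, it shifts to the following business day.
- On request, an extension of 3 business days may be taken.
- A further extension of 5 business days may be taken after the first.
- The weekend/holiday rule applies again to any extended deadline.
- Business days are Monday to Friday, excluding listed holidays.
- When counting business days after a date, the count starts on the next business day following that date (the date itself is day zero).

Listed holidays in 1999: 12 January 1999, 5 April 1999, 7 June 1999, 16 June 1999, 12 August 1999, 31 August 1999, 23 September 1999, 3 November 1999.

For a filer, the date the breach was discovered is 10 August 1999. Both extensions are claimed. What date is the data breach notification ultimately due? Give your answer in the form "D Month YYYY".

15 calendar days after 10 August 1999 is 25 August 1999.
25 August 1999 is a Wednesday and not a listed holiday, so it stands.
Applying the 3-business-day extension: 3 business days after 25 August 1999 is 30 August 1999.
30 August 1999 is a Monday and not a listed holiday, so it stands.
The 5-business-day extension runs from 30 August 1999 to 7 September 1999.
Since 7 September 1999 is a Tuesday and not a holiday, the date is unchanged.
Deadline: 7 September 1999.

7 September 1999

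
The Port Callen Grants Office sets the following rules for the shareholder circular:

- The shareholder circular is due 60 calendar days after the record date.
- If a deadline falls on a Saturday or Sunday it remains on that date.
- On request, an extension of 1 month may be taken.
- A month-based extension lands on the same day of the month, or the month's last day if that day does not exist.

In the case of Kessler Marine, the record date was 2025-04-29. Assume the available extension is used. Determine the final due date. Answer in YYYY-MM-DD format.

Trigger date 2025-04-29 + 60 calendar days = 2025-06-28.
2025-06-28 is a Saturday; no weekend or holiday adjustment applies.
Add 1 month to 2025-06-28: 2025-07-28.
No adjustment is made for weekends or holidays, so 2025-07-28 stands.
So the filing is due 2025-07-28.

2025-07-28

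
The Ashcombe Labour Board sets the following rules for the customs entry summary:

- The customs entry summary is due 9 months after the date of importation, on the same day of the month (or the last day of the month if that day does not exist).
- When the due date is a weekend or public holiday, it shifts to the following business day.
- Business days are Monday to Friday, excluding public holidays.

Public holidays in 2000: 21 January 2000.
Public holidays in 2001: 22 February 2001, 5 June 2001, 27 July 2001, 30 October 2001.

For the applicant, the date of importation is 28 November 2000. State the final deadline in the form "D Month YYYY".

Moving 9 months forward from 28 November 2000 on the corresponding day gives 28 August 2001.
Since 28 August 2001 is a Tuesday and not a holiday, the date is unchanged.
The final due date is 28 August 2001.

28 August 2001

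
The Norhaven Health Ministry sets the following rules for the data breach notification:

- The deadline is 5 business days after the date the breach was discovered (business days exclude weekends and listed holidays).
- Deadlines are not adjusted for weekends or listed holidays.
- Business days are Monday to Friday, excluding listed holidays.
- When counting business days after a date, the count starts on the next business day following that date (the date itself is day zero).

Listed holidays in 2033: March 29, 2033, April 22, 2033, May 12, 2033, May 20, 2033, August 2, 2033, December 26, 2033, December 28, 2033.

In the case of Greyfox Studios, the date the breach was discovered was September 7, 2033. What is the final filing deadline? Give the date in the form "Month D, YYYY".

September 14, 2033

Starting the day after September 7, 2033 and counting 5 business days lands on September 14, 2033.
No adjustment is made for weekends or holidays, so September 14, 2033 stands.
The final due date is September 14, 2033.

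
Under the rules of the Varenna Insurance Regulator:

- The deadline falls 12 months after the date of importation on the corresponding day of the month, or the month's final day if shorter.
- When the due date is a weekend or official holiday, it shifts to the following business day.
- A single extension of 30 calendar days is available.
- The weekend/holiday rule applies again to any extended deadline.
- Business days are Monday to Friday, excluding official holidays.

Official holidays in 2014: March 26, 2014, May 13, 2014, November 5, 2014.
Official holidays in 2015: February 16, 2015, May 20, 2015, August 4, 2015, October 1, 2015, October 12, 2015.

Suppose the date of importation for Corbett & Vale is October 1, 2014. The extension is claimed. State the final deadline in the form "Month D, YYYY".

Moving 12 months forward from October 1, 2014 on the corresponding day gives October 1, 2015.
October 1, 2015 is a listed holiday, so it moves to the next business day, October 2, 2015 (Friday).
The 30-calendar-day extension moves the deadline from October 2, 2015 to November 1, 2015.
November 1, 2015 falls on a Sunday. Rolling to the next business day gives November 2, 2015, a Monday.
So the filing is due November 2, 2015.

November 2, 2015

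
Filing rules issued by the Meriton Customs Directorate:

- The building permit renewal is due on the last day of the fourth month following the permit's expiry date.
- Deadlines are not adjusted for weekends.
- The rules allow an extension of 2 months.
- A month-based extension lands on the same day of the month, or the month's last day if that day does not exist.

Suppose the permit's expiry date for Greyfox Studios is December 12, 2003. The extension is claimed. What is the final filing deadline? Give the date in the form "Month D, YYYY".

June 30, 2004

The fourth month after December 12, 2003 is April 2004, whose last day is April 30, 2004.
No adjustment is made for weekends or holidays, so April 30, 2004 stands.
Add 2 months to April 30, 2004: June 30, 2004.
June 30, 2004 is a Wednesday; no weekend or holiday adjustment applies.
Final deadline: June 30, 2004.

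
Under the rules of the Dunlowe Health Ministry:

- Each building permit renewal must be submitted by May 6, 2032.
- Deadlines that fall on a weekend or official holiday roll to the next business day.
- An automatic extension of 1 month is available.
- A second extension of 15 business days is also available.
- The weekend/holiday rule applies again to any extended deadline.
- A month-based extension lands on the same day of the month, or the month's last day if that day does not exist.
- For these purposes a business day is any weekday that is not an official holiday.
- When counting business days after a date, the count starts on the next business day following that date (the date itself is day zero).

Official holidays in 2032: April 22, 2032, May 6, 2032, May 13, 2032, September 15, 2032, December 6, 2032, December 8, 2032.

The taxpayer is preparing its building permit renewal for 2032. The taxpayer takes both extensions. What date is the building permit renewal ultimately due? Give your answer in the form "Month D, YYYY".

June 28, 2032

The stated deadline is May 6, 2032.
May 6, 2032 is a listed holiday, so it moves to the next business day, May 7, 2032 (Friday).
Applying the 1 month extension: 1 month after May 7, 2032 is June 7, 2032.
June 7, 2032 falls on a Monday, which is a business day, so no adjustment is needed.
Applying the 15-business-day extension: 15 business days after June 7, 2032 is June 28, 2032.
June 28, 2032 is a Monday and not a listed holiday, so it stands.
The final due date is June 28, 2032.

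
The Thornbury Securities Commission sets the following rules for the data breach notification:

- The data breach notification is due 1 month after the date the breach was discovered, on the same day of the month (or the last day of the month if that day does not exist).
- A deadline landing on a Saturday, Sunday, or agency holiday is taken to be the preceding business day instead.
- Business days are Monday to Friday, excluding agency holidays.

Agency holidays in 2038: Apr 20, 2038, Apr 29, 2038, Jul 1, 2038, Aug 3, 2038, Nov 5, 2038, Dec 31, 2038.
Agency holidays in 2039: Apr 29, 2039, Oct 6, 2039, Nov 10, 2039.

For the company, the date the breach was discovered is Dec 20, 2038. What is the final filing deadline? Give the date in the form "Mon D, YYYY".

Moving 1 month forward from Dec 20, 2038 on the corresponding day gives Jan 20, 2039.
Since Jan 20, 2039 is a Thursday and not a holiday, the date is unchanged.
Final deadline: Jan 20, 2039.

Jan 20, 2039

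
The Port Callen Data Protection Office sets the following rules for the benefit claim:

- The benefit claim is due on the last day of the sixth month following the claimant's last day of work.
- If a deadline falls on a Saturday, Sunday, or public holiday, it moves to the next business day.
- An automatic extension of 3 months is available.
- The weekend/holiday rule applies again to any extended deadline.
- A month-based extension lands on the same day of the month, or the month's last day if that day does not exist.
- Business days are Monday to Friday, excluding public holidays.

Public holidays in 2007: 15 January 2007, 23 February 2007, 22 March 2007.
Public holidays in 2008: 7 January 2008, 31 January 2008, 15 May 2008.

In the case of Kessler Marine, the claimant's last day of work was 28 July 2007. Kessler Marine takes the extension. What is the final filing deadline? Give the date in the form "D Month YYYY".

1 May 2008

6 months after 28 July 2007 falls in January 2008; the last day of that month is 31 January 2008.
31 January 2008 is a listed holiday, so it moves to the next business day, 1 February 2008 (Friday).
Add 3 months to 1 February 2008: 1 May 2008.
1 May 2008 (Thursday) is already a business day.
The final due date is 1 May 2008.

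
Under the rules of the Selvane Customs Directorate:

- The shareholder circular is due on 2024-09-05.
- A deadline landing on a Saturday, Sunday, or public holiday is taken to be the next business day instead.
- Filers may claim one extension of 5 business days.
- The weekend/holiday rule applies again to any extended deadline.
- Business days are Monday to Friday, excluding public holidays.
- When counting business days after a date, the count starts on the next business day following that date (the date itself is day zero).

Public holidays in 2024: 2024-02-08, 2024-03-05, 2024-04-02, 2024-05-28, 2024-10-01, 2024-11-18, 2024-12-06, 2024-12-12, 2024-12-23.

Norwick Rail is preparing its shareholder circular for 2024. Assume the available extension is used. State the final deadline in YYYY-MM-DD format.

2024-09-12

The statutory due date is 2024-09-05.
2024-09-05 (Thursday) is already a business day.
Applying the 5-business-day extension: 5 business days after 2024-09-05 is 2024-09-12.
2024-09-12 falls on a Thursday, which is a business day, so no adjustment is needed.
The final due date is 2024-09-12.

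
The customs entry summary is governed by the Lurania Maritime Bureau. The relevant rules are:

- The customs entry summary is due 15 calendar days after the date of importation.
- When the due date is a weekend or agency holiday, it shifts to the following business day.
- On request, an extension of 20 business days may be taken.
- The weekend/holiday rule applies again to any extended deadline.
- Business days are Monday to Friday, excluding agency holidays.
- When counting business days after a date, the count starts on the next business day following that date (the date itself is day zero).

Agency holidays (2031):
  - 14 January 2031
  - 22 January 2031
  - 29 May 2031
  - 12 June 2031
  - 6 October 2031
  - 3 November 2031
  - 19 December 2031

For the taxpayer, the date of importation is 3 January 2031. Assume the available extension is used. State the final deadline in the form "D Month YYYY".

18 February 2031

15 calendar days after 3 January 2031 is 18 January 2031.
18 January 2031 is a Saturday, so it moves to the next business day, 20 January 2031 (Monday).
Counting 20 further business days from 20 January 2031 reaches 18 February 2031.
Since 18 February 2031 is a Tuesday and not a holiday, the date is unchanged.
So the filing is due 18 February 2031.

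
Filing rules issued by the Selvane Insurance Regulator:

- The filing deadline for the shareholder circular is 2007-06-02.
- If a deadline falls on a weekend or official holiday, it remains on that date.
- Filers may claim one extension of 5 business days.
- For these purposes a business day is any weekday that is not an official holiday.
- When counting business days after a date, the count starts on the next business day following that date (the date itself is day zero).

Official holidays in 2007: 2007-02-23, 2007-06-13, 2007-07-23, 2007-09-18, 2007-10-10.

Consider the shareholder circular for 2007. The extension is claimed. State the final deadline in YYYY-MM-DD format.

2007-06-08

The statutory due date is 2007-06-02.
No adjustment is made for weekends or holidays, so 2007-06-02 stands.
Counting 5 further business days from 2007-06-02 reaches 2007-06-08.
2007-06-08 is a Friday; no weekend or holiday adjustment applies.
Final deadline: 2007-06-08.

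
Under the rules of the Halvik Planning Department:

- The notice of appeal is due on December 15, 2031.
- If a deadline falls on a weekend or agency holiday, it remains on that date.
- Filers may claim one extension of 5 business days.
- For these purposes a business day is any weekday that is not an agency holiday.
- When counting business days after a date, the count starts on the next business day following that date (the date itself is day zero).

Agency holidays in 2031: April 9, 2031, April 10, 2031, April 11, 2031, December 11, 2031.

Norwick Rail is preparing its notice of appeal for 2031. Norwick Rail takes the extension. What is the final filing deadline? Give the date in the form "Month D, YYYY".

The stated deadline is December 15, 2031.
December 15, 2031 is a Monday; no weekend or holiday adjustment applies.
Applying the 5-business-day extension: 5 business days after December 15, 2031 is December 22, 2031.
December 22, 2031 falls on a Monday. The rules make no weekend/holiday allowance, so it remains December 22, 2031.
Deadline: December 22, 2031.

December 22, 2031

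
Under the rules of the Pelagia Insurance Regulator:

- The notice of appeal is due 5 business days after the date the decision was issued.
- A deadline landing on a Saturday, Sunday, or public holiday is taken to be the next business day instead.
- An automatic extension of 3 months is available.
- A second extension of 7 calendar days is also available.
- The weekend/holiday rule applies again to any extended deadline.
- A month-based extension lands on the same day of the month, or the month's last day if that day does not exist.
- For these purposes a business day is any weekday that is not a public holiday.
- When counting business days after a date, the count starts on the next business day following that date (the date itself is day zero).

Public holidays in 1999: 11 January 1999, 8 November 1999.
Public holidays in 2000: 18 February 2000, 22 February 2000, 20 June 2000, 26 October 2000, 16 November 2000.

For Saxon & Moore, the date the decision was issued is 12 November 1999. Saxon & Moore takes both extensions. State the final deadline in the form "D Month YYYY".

28 February 2000

5 business days after 12 November 1999, excluding weekends and holidays, is 19 November 1999.
19 November 1999 is a Friday and not a listed holiday, so it stands.
The 3 months extension carries 19 November 1999 to 19 February 2000.
19 February 2000 is a Saturday; the next business day is 21 February 2000 (Monday).
Applying the 7-calendar-day extension: 21 February 2000 + 7 days = 28 February 2000.
28 February 2000 (Monday) is already a business day.
Final deadline: 28 February 2000.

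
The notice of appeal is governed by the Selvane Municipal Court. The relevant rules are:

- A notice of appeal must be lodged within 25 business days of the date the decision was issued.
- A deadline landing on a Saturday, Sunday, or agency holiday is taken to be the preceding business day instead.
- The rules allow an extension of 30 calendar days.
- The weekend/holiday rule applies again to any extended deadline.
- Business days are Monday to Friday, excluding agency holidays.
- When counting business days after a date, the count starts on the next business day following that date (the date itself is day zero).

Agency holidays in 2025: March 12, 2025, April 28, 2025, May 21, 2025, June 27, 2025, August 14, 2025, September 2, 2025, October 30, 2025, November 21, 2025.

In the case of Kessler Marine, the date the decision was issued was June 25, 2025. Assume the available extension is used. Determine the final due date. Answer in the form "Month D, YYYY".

August 29, 2025

Counting 25 business days after June 25, 2025 (skipping weekends and listed holidays) reaches July 31, 2025.
July 31, 2025 is a Thursday and not a listed holiday, so it stands.
With the 30-day extension, July 31, 2025 becomes August 30, 2025.
August 30, 2025 falls on a Saturday. Rolling to the preceding business day gives August 29, 2025, a Friday.
Final deadline: August 29, 2025.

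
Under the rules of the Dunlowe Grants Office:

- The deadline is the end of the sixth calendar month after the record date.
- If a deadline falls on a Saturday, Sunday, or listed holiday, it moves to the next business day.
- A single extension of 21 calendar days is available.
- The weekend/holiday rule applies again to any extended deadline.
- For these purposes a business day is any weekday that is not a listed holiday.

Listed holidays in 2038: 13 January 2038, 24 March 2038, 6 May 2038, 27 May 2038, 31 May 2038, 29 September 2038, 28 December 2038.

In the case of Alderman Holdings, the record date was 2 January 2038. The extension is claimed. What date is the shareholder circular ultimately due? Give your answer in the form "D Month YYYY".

23 August 2038

6 months after 2 January 2038 falls in July 2038; the last day of that month is 31 July 2038.
31 July 2038 falls on a Saturday. Rolling to the next business day gives 2 August 2038, a Monday.
The 21-calendar-day extension moves the deadline from 2 August 2038 to 23 August 2038.
23 August 2038 is a Monday and not a listed holiday, so it stands.
The final due date is 23 August 2038.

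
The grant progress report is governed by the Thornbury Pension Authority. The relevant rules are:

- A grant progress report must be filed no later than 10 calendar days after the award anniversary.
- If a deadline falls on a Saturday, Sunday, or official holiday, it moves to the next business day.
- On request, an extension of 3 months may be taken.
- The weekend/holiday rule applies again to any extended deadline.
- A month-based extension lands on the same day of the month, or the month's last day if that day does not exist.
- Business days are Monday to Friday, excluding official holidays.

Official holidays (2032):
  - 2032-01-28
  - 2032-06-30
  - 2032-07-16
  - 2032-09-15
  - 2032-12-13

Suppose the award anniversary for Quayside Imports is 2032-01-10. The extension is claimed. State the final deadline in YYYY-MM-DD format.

2032-04-20

From 2032-01-10, 10 calendar days later is 2032-01-20.
2032-01-20 falls on a Tuesday, which is a business day, so no adjustment is needed.
Applying the 3 months extension: 3 months after 2032-01-20 is 2032-04-20.
2032-04-20 is a Tuesday and not a listed holiday, so it stands.
Final deadline: 2032-04-20.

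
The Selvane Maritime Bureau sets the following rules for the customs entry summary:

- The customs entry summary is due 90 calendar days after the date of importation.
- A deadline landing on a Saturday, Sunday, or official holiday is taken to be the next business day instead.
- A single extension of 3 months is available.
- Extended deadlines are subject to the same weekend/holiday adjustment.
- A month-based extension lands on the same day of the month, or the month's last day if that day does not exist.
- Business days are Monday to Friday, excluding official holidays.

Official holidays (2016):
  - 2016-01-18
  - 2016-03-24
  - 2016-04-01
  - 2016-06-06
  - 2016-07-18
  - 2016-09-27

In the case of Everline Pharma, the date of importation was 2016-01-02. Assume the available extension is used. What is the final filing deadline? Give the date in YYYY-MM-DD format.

2016-07-04

Adding 90 calendar days to 2016-01-02 gives 2016-04-01.
2016-04-01 is a listed holiday; the next business day is 2016-04-04 (Monday).
The 3 months extension carries 2016-04-04 to 2016-07-04.
Since 2016-07-04 is a Monday and not a holiday, the date is unchanged.
Deadline: 2016-07-04.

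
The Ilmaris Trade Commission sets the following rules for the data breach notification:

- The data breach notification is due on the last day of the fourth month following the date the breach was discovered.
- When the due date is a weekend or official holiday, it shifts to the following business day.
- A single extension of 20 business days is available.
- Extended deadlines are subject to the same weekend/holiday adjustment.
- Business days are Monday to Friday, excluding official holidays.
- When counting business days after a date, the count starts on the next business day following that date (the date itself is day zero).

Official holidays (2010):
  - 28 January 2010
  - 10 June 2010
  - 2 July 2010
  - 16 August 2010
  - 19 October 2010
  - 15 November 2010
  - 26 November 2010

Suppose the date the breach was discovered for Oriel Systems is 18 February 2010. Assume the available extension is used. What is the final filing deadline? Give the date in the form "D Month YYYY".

The fourth month after 18 February 2010 is June 2010, whose last day is 30 June 2010.
30 June 2010 falls on a Wednesday, which is a business day, so no adjustment is needed.
The 20-business-day extension runs from 30 June 2010 to 29 July 2010.
29 July 2010 falls on a Thursday, which is a business day, so no adjustment is needed.
So the filing is due 29 July 2010.

29 July 2010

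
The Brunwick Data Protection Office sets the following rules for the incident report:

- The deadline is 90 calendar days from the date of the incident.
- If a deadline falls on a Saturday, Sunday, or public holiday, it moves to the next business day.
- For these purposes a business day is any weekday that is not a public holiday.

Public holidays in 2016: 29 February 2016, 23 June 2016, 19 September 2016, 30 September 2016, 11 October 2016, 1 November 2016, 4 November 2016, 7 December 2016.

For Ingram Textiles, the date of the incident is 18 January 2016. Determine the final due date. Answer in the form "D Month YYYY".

Trigger date 18 January 2016 + 90 calendar days = 17 April 2016.
17 April 2016 is a Sunday; the next business day is 18 April 2016 (Monday).
Deadline: 18 April 2016.

18 April 2016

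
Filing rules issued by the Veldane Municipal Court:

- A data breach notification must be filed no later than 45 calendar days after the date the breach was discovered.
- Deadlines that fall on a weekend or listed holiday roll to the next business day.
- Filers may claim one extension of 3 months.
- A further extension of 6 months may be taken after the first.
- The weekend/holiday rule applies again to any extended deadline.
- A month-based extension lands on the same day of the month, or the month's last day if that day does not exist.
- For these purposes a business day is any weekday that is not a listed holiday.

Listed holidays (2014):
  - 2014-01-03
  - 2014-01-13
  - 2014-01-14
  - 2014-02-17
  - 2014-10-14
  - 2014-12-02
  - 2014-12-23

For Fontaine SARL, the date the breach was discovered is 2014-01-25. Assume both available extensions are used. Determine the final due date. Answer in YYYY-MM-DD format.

2014-12-11

From 2014-01-25, 45 calendar days later is 2014-03-11.
2014-03-11 (Tuesday) is already a business day.
Applying the 3 months extension: 3 months after 2014-03-11 is 2014-06-11.
2014-06-11 is a Wednesday and not a listed holiday, so it stands.
Applying the 6 months extension: 6 months after 2014-06-11 is 2014-12-11.
Since 2014-12-11 is a Thursday and not a holiday, the date is unchanged.
The final due date is 2014-12-11.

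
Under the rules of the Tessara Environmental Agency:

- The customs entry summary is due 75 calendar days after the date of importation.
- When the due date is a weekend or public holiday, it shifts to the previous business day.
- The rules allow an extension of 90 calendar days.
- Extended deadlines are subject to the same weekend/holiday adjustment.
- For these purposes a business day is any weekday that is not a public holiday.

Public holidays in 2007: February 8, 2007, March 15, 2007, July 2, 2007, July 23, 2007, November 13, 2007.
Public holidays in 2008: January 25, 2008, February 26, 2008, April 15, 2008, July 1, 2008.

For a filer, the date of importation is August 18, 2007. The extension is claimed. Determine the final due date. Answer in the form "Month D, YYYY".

January 30, 2008

75 calendar days after August 18, 2007 is November 1, 2007.
Since November 1, 2007 is a Thursday and not a holiday, the date is unchanged.
Applying the 90-calendar-day extension: November 1, 2007 + 90 days = January 30, 2008.
Since January 30, 2008 is a Wednesday and not a holiday, the date is unchanged.
So the filing is due January 30, 2008.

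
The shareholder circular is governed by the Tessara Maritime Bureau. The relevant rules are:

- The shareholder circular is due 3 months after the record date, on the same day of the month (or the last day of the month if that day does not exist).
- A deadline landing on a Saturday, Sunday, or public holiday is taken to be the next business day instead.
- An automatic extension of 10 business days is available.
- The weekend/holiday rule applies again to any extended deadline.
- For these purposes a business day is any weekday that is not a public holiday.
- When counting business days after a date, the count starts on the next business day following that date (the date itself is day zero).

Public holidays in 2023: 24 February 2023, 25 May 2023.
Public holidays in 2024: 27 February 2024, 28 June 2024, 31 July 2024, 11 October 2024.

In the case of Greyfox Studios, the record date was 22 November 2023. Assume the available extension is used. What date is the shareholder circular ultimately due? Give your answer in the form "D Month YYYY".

8 March 2024

3 months after 22 November 2023, on the same day of the month, is 22 February 2024.
22 February 2024 falls on a Thursday, which is a business day, so no adjustment is needed.
Counting 10 further business days from 22 February 2024 reaches 8 March 2024.
Since 8 March 2024 is a Friday and not a holiday, the date is unchanged.
Deadline: 8 March 2024.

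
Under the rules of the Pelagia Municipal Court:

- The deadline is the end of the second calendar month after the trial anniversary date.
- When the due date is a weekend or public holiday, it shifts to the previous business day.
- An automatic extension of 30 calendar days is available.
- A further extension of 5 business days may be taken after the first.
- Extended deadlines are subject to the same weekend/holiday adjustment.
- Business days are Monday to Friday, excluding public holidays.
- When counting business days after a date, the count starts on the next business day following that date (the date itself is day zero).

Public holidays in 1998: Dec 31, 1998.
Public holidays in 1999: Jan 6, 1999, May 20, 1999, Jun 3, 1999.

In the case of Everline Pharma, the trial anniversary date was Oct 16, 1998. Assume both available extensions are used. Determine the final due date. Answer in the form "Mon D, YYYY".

The second month after Oct 16, 1998 is December 1998, whose last day is Dec 31, 1998.
Dec 31, 1998 falls on a listed holiday. Rolling to the preceding business day gives Dec 30, 1998, a Wednesday.
Add the 30 calendar-day extension to Dec 30, 1998: Jan 29, 1999.
Jan 29, 1999 is a Friday and not a listed holiday, so it stands.
Counting 5 further business days from Jan 29, 1999 reaches Feb 5, 1999.
Feb 5, 1999 (Friday) is already a business day.
The final due date is Feb 5, 1999.

Feb 5, 1999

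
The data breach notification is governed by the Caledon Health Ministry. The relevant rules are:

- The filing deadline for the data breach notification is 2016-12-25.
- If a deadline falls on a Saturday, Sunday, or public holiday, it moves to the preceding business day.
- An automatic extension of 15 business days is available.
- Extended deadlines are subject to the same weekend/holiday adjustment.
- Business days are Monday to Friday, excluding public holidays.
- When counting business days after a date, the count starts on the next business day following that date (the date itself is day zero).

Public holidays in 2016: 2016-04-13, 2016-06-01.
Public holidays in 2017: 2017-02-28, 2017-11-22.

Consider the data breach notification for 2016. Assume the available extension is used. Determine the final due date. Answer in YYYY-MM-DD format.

The stated deadline is 2016-12-25.
2016-12-25 is a Sunday, so it moves to the preceding business day, 2016-12-23 (Friday).
Applying the 15-business-day extension: 15 business days after 2016-12-23 is 2017-01-13.
2017-01-13 is a Friday and not a listed holiday, so it stands.
So the filing is due 2017-01-13.

2017-01-13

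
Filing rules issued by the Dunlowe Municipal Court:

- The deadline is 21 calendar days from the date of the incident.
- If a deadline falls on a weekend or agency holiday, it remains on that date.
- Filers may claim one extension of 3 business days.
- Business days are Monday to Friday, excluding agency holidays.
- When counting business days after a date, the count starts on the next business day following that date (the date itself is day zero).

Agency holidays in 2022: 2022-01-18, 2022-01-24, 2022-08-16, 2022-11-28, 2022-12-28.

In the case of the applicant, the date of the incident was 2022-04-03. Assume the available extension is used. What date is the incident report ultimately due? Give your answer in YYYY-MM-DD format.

2022-04-27

From 2022-04-03, 21 calendar days later is 2022-04-24.
2022-04-24 is a Sunday; no weekend or holiday adjustment applies.
The 3-business-day extension runs from 2022-04-24 to 2022-04-27.
2022-04-27 falls on a Wednesday. The rules make no weekend/holiday allowance, so it remains 2022-04-27.
So the filing is due 2022-04-27.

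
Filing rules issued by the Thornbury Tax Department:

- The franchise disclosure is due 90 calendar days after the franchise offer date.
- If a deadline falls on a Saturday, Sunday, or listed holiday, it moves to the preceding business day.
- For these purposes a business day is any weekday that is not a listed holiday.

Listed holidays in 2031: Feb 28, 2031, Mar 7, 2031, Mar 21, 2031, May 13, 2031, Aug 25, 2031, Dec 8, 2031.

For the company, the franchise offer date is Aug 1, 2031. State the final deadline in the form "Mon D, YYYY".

Adding 90 calendar days to Aug 1, 2031 gives Oct 30, 2031.
Oct 30, 2031 is a Thursday and not a listed holiday, so it stands.
So the filing is due Oct 30, 2031.

Oct 30, 2031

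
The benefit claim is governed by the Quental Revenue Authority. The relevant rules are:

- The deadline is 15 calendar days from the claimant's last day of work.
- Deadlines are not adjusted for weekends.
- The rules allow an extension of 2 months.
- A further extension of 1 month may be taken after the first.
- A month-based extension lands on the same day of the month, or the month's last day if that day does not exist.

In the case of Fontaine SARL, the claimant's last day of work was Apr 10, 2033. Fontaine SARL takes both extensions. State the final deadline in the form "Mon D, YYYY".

Trigger date Apr 10, 2033 + 15 calendar days = Apr 25, 2033.
Apr 25, 2033 falls on a Monday. The rules make no weekend/holiday allowance, so it remains Apr 25, 2033.
Add 2 months to Apr 25, 2033: Jun 25, 2033.
Jun 25, 2033 is a Saturday; no weekend or holiday adjustment applies.
Applying the 1 month extension: 1 month after Jun 25, 2033 is Jul 25, 2033.
No adjustment is made for weekends or holidays, so Jul 25, 2033 stands.
Final deadline: Jul 25, 2033.

Jul 25, 2033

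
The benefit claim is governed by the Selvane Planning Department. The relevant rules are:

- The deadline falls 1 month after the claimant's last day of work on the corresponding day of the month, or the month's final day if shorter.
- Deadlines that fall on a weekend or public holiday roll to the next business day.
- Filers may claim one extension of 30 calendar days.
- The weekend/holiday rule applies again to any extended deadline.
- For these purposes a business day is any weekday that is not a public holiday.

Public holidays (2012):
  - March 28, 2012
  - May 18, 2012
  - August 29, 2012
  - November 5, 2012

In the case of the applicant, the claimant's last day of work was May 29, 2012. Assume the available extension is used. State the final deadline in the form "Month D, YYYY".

1 month from May 29, 2012 is June 29, 2012.
June 29, 2012 is a Friday and not a listed holiday, so it stands.
Applying the 30-calendar-day extension: June 29, 2012 + 30 days = July 29, 2012.
July 29, 2012 falls on a Sunday. Rolling to the next business day gives July 30, 2012, a Monday.
So the filing is due July 30, 2012.

July 30, 2012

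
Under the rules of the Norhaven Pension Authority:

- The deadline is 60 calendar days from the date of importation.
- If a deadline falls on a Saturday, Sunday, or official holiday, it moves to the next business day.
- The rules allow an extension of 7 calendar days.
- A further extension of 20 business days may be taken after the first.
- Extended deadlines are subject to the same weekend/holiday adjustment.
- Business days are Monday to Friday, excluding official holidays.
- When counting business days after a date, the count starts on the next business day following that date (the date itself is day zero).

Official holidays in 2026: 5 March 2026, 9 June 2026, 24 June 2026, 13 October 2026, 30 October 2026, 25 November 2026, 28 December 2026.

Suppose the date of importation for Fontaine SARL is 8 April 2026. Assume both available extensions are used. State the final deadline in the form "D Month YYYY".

14 July 2026

From 8 April 2026, 60 calendar days later is 7 June 2026.
7 June 2026 is a Sunday, so it moves to the next business day, 8 June 2026 (Monday).
Applying the 7-calendar-day extension: 8 June 2026 + 7 days = 15 June 2026.
15 June 2026 (Monday) is already a business day.
Counting 20 further business days from 15 June 2026 reaches 14 July 2026.
14 July 2026 (Tuesday) is already a business day.
Deadline: 14 July 2026.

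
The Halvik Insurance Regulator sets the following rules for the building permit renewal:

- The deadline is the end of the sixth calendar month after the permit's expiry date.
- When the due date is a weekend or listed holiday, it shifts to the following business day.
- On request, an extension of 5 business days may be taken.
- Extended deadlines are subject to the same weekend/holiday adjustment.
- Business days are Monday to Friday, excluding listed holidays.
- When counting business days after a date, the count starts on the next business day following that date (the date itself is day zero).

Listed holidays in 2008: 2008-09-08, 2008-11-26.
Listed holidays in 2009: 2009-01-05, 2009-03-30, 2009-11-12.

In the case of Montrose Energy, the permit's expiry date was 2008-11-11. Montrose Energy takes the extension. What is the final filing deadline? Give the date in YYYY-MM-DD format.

2009-06-08

6 months after 2008-11-11 is May 2009; that month ends on 2009-05-31.
2009-05-31 is a Sunday, so it moves to the next business day, 2009-06-01 (Monday).
The 5-business-day extension runs from 2009-06-01 to 2009-06-08.
2009-06-08 (Monday) is already a business day.
Final deadline: 2009-06-08.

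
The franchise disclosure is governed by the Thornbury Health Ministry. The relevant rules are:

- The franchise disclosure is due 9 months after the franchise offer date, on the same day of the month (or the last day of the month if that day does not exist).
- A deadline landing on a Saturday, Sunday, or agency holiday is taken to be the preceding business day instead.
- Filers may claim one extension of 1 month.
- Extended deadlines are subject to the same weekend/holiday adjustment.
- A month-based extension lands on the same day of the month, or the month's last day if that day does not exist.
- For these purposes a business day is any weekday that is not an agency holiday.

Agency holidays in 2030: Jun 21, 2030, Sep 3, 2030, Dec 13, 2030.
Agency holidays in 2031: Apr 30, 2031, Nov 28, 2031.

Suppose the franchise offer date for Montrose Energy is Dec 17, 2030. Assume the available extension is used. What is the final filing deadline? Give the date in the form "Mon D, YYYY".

Oct 17, 2031

9 months after Dec 17, 2030, on the same day of the month, is Sep 17, 2031.
Sep 17, 2031 is a Wednesday and not a listed holiday, so it stands.
The 1 month extension carries Sep 17, 2031 to Oct 17, 2031.
Oct 17, 2031 is a Friday and not a listed holiday, so it stands.
The final due date is Oct 17, 2031.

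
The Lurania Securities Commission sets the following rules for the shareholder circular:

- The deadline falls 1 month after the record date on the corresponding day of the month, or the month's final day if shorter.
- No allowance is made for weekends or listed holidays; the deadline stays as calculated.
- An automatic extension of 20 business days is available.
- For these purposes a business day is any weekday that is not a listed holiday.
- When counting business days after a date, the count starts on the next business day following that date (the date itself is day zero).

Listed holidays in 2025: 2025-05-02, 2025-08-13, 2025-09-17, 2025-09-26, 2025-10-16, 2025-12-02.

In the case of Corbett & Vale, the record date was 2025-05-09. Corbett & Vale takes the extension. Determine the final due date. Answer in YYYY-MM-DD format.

1 month from 2025-05-09 is 2025-06-09.
2025-06-09 is a Monday; no weekend or holiday adjustment applies.
The 20-business-day extension runs from 2025-06-09 to 2025-07-07.
2025-07-07 falls on a Monday. The rules make no weekend/holiday allowance, so it remains 2025-07-07.
Deadline: 2025-07-07.

2025-07-07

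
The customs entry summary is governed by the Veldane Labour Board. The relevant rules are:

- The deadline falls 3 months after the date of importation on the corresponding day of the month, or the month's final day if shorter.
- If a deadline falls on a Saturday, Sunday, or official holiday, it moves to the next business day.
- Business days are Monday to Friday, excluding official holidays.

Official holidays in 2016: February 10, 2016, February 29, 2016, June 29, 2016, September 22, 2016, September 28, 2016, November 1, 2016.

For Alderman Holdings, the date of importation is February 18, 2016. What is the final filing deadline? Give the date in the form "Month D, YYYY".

Moving 3 months forward from February 18, 2016 on the corresponding day gives May 18, 2016.
May 18, 2016 falls on a Wednesday, which is a business day, so no adjustment is needed.
Final deadline: May 18, 2016.

May 18, 2016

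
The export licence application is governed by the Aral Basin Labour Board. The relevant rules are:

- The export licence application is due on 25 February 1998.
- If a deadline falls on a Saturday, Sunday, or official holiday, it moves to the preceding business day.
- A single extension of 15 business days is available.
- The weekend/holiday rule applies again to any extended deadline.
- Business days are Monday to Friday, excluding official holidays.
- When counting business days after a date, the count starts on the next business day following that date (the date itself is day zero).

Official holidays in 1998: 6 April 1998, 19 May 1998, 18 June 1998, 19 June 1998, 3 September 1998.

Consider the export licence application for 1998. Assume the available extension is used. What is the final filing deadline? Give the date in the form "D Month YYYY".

18 March 1998

The stated deadline is 25 February 1998.
25 February 1998 falls on a Wednesday, which is a business day, so no adjustment is needed.
Applying the 15-business-day extension: 15 business days after 25 February 1998 is 18 March 1998.
18 March 1998 is a Wednesday and not a listed holiday, so it stands.
The final due date is 18 March 1998.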